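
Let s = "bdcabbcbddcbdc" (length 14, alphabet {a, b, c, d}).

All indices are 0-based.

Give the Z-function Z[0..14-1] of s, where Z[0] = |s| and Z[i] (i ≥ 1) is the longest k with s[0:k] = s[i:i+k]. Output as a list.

Z[0]=14
i=1: outside box; Z[1]=0
i=2: outside box; Z[2]=0
i=3: outside box; Z[3]=0
i=4: outside box; Z[4]=1 grow→box=[4,5)
i=5: outside box; Z[5]=1 grow→box=[5,6)
i=6: outside box; Z[6]=0
i=7: outside box; Z[7]=2 grow→box=[7,9)
i=8: min(r-i=1, Z[1]=0)=0; Z[8]=0
i=9: outside box; Z[9]=0
i=10: outside box; Z[10]=0
i=11: outside box; Z[11]=3 grow→box=[11,14)
i=12: min(r-i=2, Z[1]=0)=0; Z[12]=0
i=13: min(r-i=1, Z[2]=0)=0; Z[13]=0

[14, 0, 0, 0, 1, 1, 0, 2, 0, 0, 0, 3, 0, 0]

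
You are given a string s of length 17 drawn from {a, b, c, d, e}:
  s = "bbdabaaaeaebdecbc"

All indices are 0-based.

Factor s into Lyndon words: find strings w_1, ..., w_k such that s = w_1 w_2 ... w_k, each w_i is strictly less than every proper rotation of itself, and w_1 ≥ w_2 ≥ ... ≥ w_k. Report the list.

emit factor 1: 'bbd' (i=0, period=3)
emit factor 2: 'ab' (i=3, period=2)
emit factor 3: 'aaaeaebdecbc' (i=5, period=12)

["bbd", "ab", "aaaeaebdecbc"]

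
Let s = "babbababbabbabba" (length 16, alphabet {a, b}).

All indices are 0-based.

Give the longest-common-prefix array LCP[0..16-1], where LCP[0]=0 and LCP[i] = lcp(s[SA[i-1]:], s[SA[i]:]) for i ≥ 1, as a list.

rank→(start, suffix):
  0 → (15, 'a')
  1 → (4, 'ababbabbabba')
  2 → (12, 'abba')
  3 → (1, 'abbababbabbabba')
  4 → (9, 'abbabba')
  5 → (6, 'abbabbabba')
  6 → (14, 'ba')
  7 → (3, 'bababbabbabba')
  8 → (11, 'babba')
  9 → (0, 'babbababbabbabba')
  10 → (8, 'babbabba')
  11 → (5, 'babbabbabba')
  12 → (13, 'bba')
  13 → (2, 'bbababbabbabba')
  14 → (10, 'bbabba')
  15 → (7, 'bbabbabba')

SA = [15, 4, 12, 1, 9, 6, 14, 3, 11, 0, 8, 5, 13, 2, 10, 7]
rank  pair      lcp
   1  s[15:],s[4:]  1  'a'
   2  s[4:],s[12:]  2  'ab'
   3  s[12:],s[1:]  4  'abba'
   4  s[1:],s[9:]  5  'abbab'
   5  s[9:],s[6:]  7  'abbabba'
   6  s[6:],s[14:]  0  ''
   7  s[14:],s[3:]  2  'ba'
   8  s[3:],s[11:]  3  'bab'
   9  s[11:],s[0:]  5  'babba'
  10  s[0:],s[8:]  6  'babbab'
  11  s[8:],s[5:]  8  'babbabba'
  12  s[5:],s[13:]  1  'b'
  13  s[13:],s[2:]  3  'bba'
  14  s[2:],s[10:]  4  'bbab'
  15  s[10:],s[7:]  6  'bbabba'

[0, 1, 2, 4, 5, 7, 0, 2, 3, 5, 6, 8, 1, 3, 4, 6]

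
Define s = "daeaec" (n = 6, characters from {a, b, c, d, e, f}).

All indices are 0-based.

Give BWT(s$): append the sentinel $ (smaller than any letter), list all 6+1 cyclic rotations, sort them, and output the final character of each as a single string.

cdee$aa

rank  rotation last
    0  $daeaec  c
    1  aeaec$d  d
    2  aec$dae  e
    3  c$daeae  e
    4  daeaec$  $
    5  eaec$da  a
    6  ec$daea  a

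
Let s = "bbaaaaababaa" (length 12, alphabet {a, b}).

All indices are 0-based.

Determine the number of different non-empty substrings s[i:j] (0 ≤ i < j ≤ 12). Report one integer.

56

rank | idx | suffix
   0 |  11 | a
   1 |  10 | aa
   2 |   2 | aaaaababaa
   3 |   3 | aaaababaa
   4 |   4 | aaababaa
   5 |   5 | aababaa
   6 |   8 | abaa
   7 |   6 | ababaa
   8 |   9 | baa
   9 |   1 | baaaaababaa
  10 |   7 | babaa
  11 |   0 | bbaaaaababaa

SA = [11, 10, 2, 3, 4, 5, 8, 6, 9, 1, 7, 0]
rank  pair      lcp
   1  s[11:],s[10:]  1  'a'
   2  s[10:],s[2:]  2  'aa'
   3  s[2:],s[3:]  4  'aaaa'
   4  s[3:],s[4:]  3  'aaa'
   5  s[4:],s[5:]  2  'aa'
   6  s[5:],s[8:]  1  'a'
   7  s[8:],s[6:]  3  'aba'
   8  s[6:],s[9:]  0  ''
   9  s[9:],s[1:]  3  'baa'
  10  s[1:],s[7:]  2  'ba'
  11  s[7:],s[0:]  1  'b'

n(n+1)/2 = 12·13/2 = 78
Σ LCP = 0 + 1 + 2 + 4 + 3 + 2 + 1 + 3 + 0 + 3 + 2 + 1 = 22
distinct = 78 − 22 = 56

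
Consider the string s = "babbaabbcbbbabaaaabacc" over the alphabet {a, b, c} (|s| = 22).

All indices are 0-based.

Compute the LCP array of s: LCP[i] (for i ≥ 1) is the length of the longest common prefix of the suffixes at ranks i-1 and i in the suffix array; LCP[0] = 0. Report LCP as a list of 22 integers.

[0, 3, 2, 3, 1, 3, 2, 3, 1, 0, 3, 2, 3, 2, 1, 3, 2, 2, 1, 0, 1, 1]

rank | idx | suffix
   0 |  14 | aaaabacc
   1 |  15 | aaabacc
   2 |  16 | aabacc
   3 |   4 | aabbcbbbabaaaabacc
   4 |  12 | abaaaabacc
   5 |  17 | abacc
   6 |   1 | abbaabbcbbbabaaaabacc
   7 |   5 | abbcbbbabaaaabacc
   8 |  19 | acc
   9 |  13 | baaaabacc
  10 |   3 | baabbcbbbabaaaabacc
  11 |  11 | babaaaabacc
  12 |   0 | babbaabbcbbbabaaaabacc
  13 |  18 | bacc
  14 |   2 | bbaabbcbbbabaaaabacc
  15 |  10 | bbabaaaabacc
  16 |   9 | bbbabaaaabacc
  17 |   6 | bbcbbbabaaaabacc
  18 |   7 | bcbbbabaaaabacc
  19 |  21 | c
  20 |   8 | cbbbabaaaabacc
  21 |  20 | cc

SA = [14, 15, 16, 4, 12, 17, 1, 5, 19, 13, 3, 11, 0, 18, 2, 10, 9, 6, 7, 21, 8, 20]
i: (SA[i-1],SA[i]) lcp shared
  1: (14,15) 3 'aaa'
  2: (15,16) 2 'aa'
  3: (16,4) 3 'aab'
  4: (4,12) 1 'a'
  5: (12,17) 3 'aba'
  6: (17,1) 2 'ab'
  7: (1,5) 3 'abb'
  8: (5,19) 1 'a'
  9: (19,13) 0 ''
  10: (13,3) 3 'baa'
  11: (3,11) 2 'ba'
  12: (11,0) 3 'bab'
  13: (0,18) 2 'ba'
  14: (18,2) 1 'b'
  15: (2,10) 3 'bba'
  16: (10,9) 2 'bb'
  17: (9,6) 2 'bb'
  18: (6,7) 1 'b'
  19: (7,21) 0 ''
  20: (21,8) 1 'c'
  21: (8,20) 1 'c'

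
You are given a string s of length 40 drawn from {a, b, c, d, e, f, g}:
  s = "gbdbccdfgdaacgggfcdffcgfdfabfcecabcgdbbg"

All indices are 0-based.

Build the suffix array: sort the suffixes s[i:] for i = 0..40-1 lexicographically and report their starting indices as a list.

rank→(start, suffix):
  0 → (10, 'aacgggfcdffcgfdfabfcecabcgdbbg')
  1 → (32, 'abcgdbbg')
  2 → (26, 'abfcecabcgdbbg')
  3 → (11, 'acgggfcdffcgfdfabfcecabcgdbbg')
  4 → (37, 'bbg')
  5 → (3, 'bccdfgdaacgggfcdffcgfdfabfcecabcgdbbg')
  6 → (33, 'bcgdbbg')
  7 → (1, 'bdbccdfgdaacgggfcdffcgfdfabfcecabcgdbbg')
  8 → (27, 'bfcecabcgdbbg')
  9 → (38, 'bg')
  10 → (31, 'cabcgdbbg')
  11 → (4, 'ccdfgdaacgggfcdffcgfdfabfcecabcgdbbg')
  12 → (17, 'cdffcgfdfabfcecabcgdbbg')
  13 → (5, 'cdfgdaacgggfcdffcgfdfabfcecabcgdbbg')
  14 → (29, 'cecabcgdbbg')
  15 → (34, 'cgdbbg')
  16 → (21, 'cgfdfabfcecabcgdbbg')
  17 → (12, 'cgggfcdffcgfdfabfcecabcgdbbg')
  18 → (9, 'daacgggfcdffcgfdfabfcecabcgdbbg')
  19 → (36, 'dbbg')
  20 → (2, 'dbccdfgdaacgggfcdffcgfdfabfcecabcgdbbg')
  21 → (24, 'dfabfcecabcgdbbg')
  22 → (18, 'dffcgfdfabfcecabcgdbbg')
  23 → (6, 'dfgdaacgggfcdffcgfdfabfcecabcgdbbg')
  24 → (30, 'ecabcgdbbg')
  25 → (25, 'fabfcecabcgdbbg')
  26 → (16, 'fcdffcgfdfabfcecabcgdbbg')
  27 → (28, 'fcecabcgdbbg')
  28 → (20, 'fcgfdfabfcecabcgdbbg')
  29 → (23, 'fdfabfcecabcgdbbg')
  30 → (19, 'ffcgfdfabfcecabcgdbbg')
  31 → (7, 'fgdaacgggfcdffcgfdfabfcecabcgdbbg')
  32 → (39, 'g')
  33 → (0, 'gbdbccdfgdaacgggfcdffcgfdfabfcecabcgdbbg')
  34 → (8, 'gdaacgggfcdffcgfdfabfcecabcgdbbg')
  35 → (35, 'gdbbg')
  36 → (15, 'gfcdffcgfdfabfcecabcgdbbg')
  37 → (22, 'gfdfabfcecabcgdbbg')
  38 → (14, 'ggfcdffcgfdfabfcecabcgdbbg')
  39 → (13, 'gggfcdffcgfdfabfcecabcgdbbg')

[10, 32, 26, 11, 37, 3, 33, 1, 27, 38, 31, 4, 17, 5, 29, 34, 21, 12, 9, 36, 2, 24, 18, 6, 30, 25, 16, 28, 20, 23, 19, 7, 39, 0, 8, 35, 15, 22, 14, 13]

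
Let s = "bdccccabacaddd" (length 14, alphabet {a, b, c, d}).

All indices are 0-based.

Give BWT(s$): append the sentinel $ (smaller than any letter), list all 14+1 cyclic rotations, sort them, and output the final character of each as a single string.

rank  rotation         last
    0  $bdccccabacaddd  d
    1  abacaddd$bdcccc  c
    2  acaddd$bdccccab  b
    3  addd$bdccccabac  c
    4  bacaddd$bdcccca  a
    5  bdccccabacaddd$  $
    6  cabacaddd$bdccc  c
    7  caddd$bdccccaba  a
    8  ccabacaddd$bdcc  c
    9  cccabacaddd$bdc  c
   10  ccccabacaddd$bd  d
   11  d$bdccccabacadd  d
   12  dccccabacaddd$b  b
   13  dd$bdccccabacad  d
   14  ddd$bdccccabaca  a

dcbca$caccddbda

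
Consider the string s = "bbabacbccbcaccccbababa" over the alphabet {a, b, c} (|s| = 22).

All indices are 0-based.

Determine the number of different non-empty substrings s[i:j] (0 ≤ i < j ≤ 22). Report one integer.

212

rank→(start, suffix):
  0 → (21, 'a')
  1 → (19, 'aba')
  2 → (17, 'ababa')
  3 → (2, 'abacbccbcaccccbababa')
  4 → (4, 'acbccbcaccccbababa')
  5 → (11, 'accccbababa')
  6 → (20, 'ba')
  7 → (18, 'baba')
  8 → (16, 'bababa')
  9 → (1, 'babacbccbcaccccbababa')
  10 → (3, 'bacbccbcaccccbababa')
  11 → (0, 'bbabacbccbcaccccbababa')
  12 → (9, 'bcaccccbababa')
  13 → (6, 'bccbcaccccbababa')
  14 → (10, 'caccccbababa')
  15 → (15, 'cbababa')
  16 → (8, 'cbcaccccbababa')
  17 → (5, 'cbccbcaccccbababa')
  18 → (14, 'ccbababa')
  19 → (7, 'ccbcaccccbababa')
  20 → (13, 'cccbababa')
  21 → (12, 'ccccbababa')

SA = [21, 19, 17, 2, 4, 11, 20, 18, 16, 1, 3, 0, 9, 6, 10, 15, 8, 5, 14, 7, 13, 12]
[i] adj suffixes → lcp
  [1] 21/19 → 1 ('a')
  [2] 19/17 → 3 ('aba')
  [3] 17/2 → 3 ('aba')
  [4] 2/4 → 1 ('a')
  [5] 4/11 → 2 ('ac')
  [6] 11/20 → 0 ('')
  [7] 20/18 → 2 ('ba')
  [8] 18/16 → 4 ('baba')
  [9] 16/1 → 4 ('baba')
  [10] 1/3 → 2 ('ba')
  [11] 3/0 → 1 ('b')
  [12] 0/9 → 1 ('b')
  [13] 9/6 → 2 ('bc')
  [14] 6/10 → 0 ('')
  [15] 10/15 → 1 ('c')
  [16] 15/8 → 2 ('cb')
  [17] 8/5 → 3 ('cbc')
  [18] 5/14 → 1 ('c')
  [19] 14/7 → 3 ('ccb')
  [20] 7/13 → 2 ('cc')
  [21] 13/12 → 3 ('ccc')

n(n+1)/2 = 22·23/2 = 253
Σ LCP = 0 + 1 + 3 + 3 + 1 + 2 + 0 + 2 + 4 + 4 + 2 + 1 + 1 + 2 + 0 + 1 + 2 + 3 + 1 + 3 + 2 + 3 = 41
distinct = 253 − 41 = 212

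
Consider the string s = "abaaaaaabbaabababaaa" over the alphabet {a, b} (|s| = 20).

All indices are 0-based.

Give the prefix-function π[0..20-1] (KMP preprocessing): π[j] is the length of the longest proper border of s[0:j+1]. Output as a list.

[0, 0, 1, 1, 1, 1, 1, 1, 2, 0, 1, 1, 2, 3, 2, 3, 2, 3, 4, 5]

π[0] = 0
j=1 s[j]='b': π[1]=0 (border '')
j=2 s[j]='a': π[2]=1 (border 'a')
j=3 s[j]='a': k: 1→0; π[3]=1 (border 'a')
j=4 s[j]='a': k: 1→0; π[4]=1 (border 'a')
j=5 s[j]='a': k: 1→0; π[5]=1 (border 'a')
j=6 s[j]='a': k: 1→0; π[6]=1 (border 'a')
j=7 s[j]='a': k: 1→0; π[7]=1 (border 'a')
j=8 s[j]='b': π[8]=2 (border 'ab')
j=9 s[j]='b': k: 2→0; π[9]=0 (border '')
j=10 s[j]='a': π[10]=1 (border 'a')
j=11 s[j]='a': k: 1→0; π[11]=1 (border 'a')
j=12 s[j]='b': π[12]=2 (border 'ab')
j=13 s[j]='a': π[13]=3 (border 'aba')
j=14 s[j]='b': k: 3→1; π[14]=2 (border 'ab')
j=15 s[j]='a': π[15]=3 (border 'aba')
j=16 s[j]='b': k: 3→1; π[16]=2 (border 'ab')
j=17 s[j]='a': π[17]=3 (border 'aba')
j=18 s[j]='a': π[18]=4 (border 'abaa')
j=19 s[j]='a': π[19]=5 (border 'abaaa')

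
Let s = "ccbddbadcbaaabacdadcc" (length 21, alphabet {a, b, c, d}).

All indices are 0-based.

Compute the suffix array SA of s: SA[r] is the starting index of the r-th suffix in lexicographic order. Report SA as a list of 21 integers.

[10, 11, 12, 14, 6, 17, 9, 13, 5, 2, 20, 8, 1, 19, 0, 15, 16, 4, 7, 18, 3]

rank | idx | suffix
   0 |  10 | aaabacdadcc
   1 |  11 | aabacdadcc
   2 |  12 | abacdadcc
   3 |  14 | acdadcc
   4 |   6 | adcbaaabacdadcc
   5 |  17 | adcc
   6 |   9 | baaabacdadcc
   7 |  13 | bacdadcc
   8 |   5 | badcbaaabacdadcc
   9 |   2 | bddbadcbaaabacdadcc
  10 |  20 | c
  11 |   8 | cbaaabacdadcc
  12 |   1 | cbddbadcbaaabacdadcc
  13 |  19 | cc
  14 |   0 | ccbddbadcbaaabacdadcc
  15 |  15 | cdadcc
  16 |  16 | dadcc
  17 |   4 | dbadcbaaabacdadcc
  18 |   7 | dcbaaabacdadcc
  19 |  18 | dcc
  20 |   3 | ddbadcbaaabacdadcc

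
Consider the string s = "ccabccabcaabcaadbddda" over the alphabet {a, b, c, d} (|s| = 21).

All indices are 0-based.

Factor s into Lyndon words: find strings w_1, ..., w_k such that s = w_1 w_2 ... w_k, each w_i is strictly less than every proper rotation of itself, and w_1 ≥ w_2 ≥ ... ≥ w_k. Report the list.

emit factor 1: 'c' (i=0, period=1)
emit factor 2: 'c' (i=1, period=1)
emit factor 3: 'abcc' (i=2, period=4)
emit factor 4: 'abc' (i=6, period=3)
emit factor 5: 'aabcaadbddd' (i=9, period=11)
emit factor 6: 'a' (i=20, period=1)

["c", "c", "abcc", "abc", "aabcaadbddd", "a"]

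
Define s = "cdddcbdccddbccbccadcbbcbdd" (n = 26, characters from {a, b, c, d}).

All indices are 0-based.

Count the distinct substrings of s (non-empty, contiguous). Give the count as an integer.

rank→(start, suffix):
  0 → (17, 'adcbbcbdd')
  1 → (20, 'bbcbdd')
  2 → (21, 'bcbdd')
  3 → (14, 'bccadcbbcbdd')
  4 → (11, 'bccbccadcbbcbdd')
  5 → (5, 'bdccddbccbccadcbbcbdd')
  6 → (23, 'bdd')
  7 → (16, 'cadcbbcbdd')
  8 → (19, 'cbbcbdd')
  9 → (13, 'cbccadcbbcbdd')
  10 → (4, 'cbdccddbccbccadcbbcbdd')
  11 → (22, 'cbdd')
  12 → (15, 'ccadcbbcbdd')
  13 → (12, 'ccbccadcbbcbdd')
  14 → (7, 'ccddbccbccadcbbcbdd')
  15 → (8, 'cddbccbccadcbbcbdd')
  16 → (0, 'cdddcbdccddbccbccadcbbcbdd')
  17 → (25, 'd')
  18 → (10, 'dbccbccadcbbcbdd')
  19 → (18, 'dcbbcbdd')
  20 → (3, 'dcbdccddbccbccadcbbcbdd')
  21 → (6, 'dccddbccbccadcbbcbdd')
  22 → (24, 'dd')
  23 → (9, 'ddbccbccadcbbcbdd')
  24 → (2, 'ddcbdccddbccbccadcbbcbdd')
  25 → (1, 'dddcbdccddbccbccadcbbcbdd')

SA = [17, 20, 21, 14, 11, 5, 23, 16, 19, 13, 4, 22, 15, 12, 7, 8, 0, 25, 10, 18, 3, 6, 24, 9, 2, 1]
rank  pair      lcp
   1  s[17:],s[20:]  0  ''
   2  s[20:],s[21:]  1  'b'
   3  s[21:],s[14:]  2  'bc'
   4  s[14:],s[11:]  3  'bcc'
   5  s[11:],s[5:]  1  'b'
   6  s[5:],s[23:]  2  'bd'
   7  s[23:],s[16:]  0  ''
   8  s[16:],s[19:]  1  'c'
   9  s[19:],s[13:]  2  'cb'
  10  s[13:],s[4:]  2  'cb'
  11  s[4:],s[22:]  3  'cbd'
  12  s[22:],s[15:]  1  'c'
  13  s[15:],s[12:]  2  'cc'
  14  s[12:],s[7:]  2  'cc'
  15  s[7:],s[8:]  1  'c'
  16  s[8:],s[0:]  3  'cdd'
  17  s[0:],s[25:]  0  ''
  18  s[25:],s[10:]  1  'd'
  19  s[10:],s[18:]  1  'd'
  20  s[18:],s[3:]  3  'dcb'
  21  s[3:],s[6:]  2  'dc'
  22  s[6:],s[24:]  1  'd'
  23  s[24:],s[9:]  2  'dd'
  24  s[9:],s[2:]  2  'dd'
  25  s[2:],s[1:]  2  'dd'

n(n+1)/2 = 26·27/2 = 351
Σ LCP = 0 + 0 + 1 + 2 + 3 + 1 + 2 + 0 + 1 + 2 + 2 + 3 + 1 + 2 + 2 + 1 + 3 + 0 + 1 + 1 + 3 + 2 + 1 + 2 + 2 + 2 = 40
distinct = 351 − 40 = 311

311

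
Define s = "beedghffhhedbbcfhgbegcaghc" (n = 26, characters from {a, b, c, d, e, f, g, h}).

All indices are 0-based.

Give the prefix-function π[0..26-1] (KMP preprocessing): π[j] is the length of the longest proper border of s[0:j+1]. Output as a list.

π[0] = 0
j=1 s[j]='e': π[1]=0 (border '')
j=2 s[j]='e': π[2]=0 (border '')
j=3 s[j]='d': π[3]=0 (border '')
j=4 s[j]='g': π[4]=0 (border '')
j=5 s[j]='h': π[5]=0 (border '')
j=6 s[j]='f': π[6]=0 (border '')
j=7 s[j]='f': π[7]=0 (border '')
j=8 s[j]='h': π[8]=0 (border '')
j=9 s[j]='h': π[9]=0 (border '')
j=10 s[j]='e': π[10]=0 (border '')
j=11 s[j]='d': π[11]=0 (border '')
j=12 s[j]='b': π[12]=1 (border 'b')
j=13 s[j]='b': k: 1→0; π[13]=1 (border 'b')
j=14 s[j]='c': k: 1→0; π[14]=0 (border '')
j=15 s[j]='f': π[15]=0 (border '')
j=16 s[j]='h': π[16]=0 (border '')
j=17 s[j]='g': π[17]=0 (border '')
j=18 s[j]='b': π[18]=1 (border 'b')
j=19 s[j]='e': π[19]=2 (border 'be')
j=20 s[j]='g': k: 2→0; π[20]=0 (border '')
j=21 s[j]='c': π[21]=0 (border '')
j=22 s[j]='a': π[22]=0 (border '')
j=23 s[j]='g': π[23]=0 (border '')
j=24 s[j]='h': π[24]=0 (border '')
j=25 s[j]='c': π[25]=0 (border '')

[0, 0, 0, 0, 0, 0, 0, 0, 0, 0, 0, 0, 1, 1, 0, 0, 0, 0, 1, 2, 0, 0, 0, 0, 0, 0]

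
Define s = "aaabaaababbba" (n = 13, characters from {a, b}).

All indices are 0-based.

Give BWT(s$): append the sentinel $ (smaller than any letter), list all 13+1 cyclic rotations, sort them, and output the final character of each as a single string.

rank  rotation        last
    0  $aaabaaababbba  a
    1  a$aaabaaababbb  b
    2  aaabaaababbba$  $
    3  aaababbba$aaab  b
    4  aabaaababbba$a  a
    5  aababbba$aaaba  a
    6  abaaababbba$aa  a
    7  ababbba$aaabaa  a
    8  abbba$aaabaaab  b
    9  ba$aaabaaababb  b
   10  baaababbba$aaa  a
   11  babbba$aaabaaa  a
   12  bba$aaabaaabab  b
   13  bbba$aaabaaaba  a

ab$baaaabbaaba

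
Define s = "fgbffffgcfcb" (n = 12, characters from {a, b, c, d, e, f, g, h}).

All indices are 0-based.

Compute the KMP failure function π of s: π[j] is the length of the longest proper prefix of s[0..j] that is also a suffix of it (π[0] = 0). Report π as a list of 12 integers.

π[0] = 0
j=1 s[j]='g': π[1]=0 (border '')
j=2 s[j]='b': π[2]=0 (border '')
j=3 s[j]='f': π[3]=1 (border 'f')
j=4 s[j]='f': k: 1→0; π[4]=1 (border 'f')
j=5 s[j]='f': k: 1→0; π[5]=1 (border 'f')
j=6 s[j]='f': k: 1→0; π[6]=1 (border 'f')
j=7 s[j]='g': π[7]=2 (border 'fg')
j=8 s[j]='c': k: 2→0; π[8]=0 (border '')
j=9 s[j]='f': π[9]=1 (border 'f')
j=10 s[j]='c': k: 1→0; π[10]=0 (border '')
j=11 s[j]='b': π[11]=0 (border '')

[0, 0, 0, 1, 1, 1, 1, 2, 0, 1, 0, 0]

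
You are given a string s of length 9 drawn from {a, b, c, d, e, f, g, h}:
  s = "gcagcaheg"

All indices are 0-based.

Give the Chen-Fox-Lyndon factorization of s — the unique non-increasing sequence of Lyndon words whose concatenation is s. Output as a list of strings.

["g", "c", "agcaheg"]

emit factor 1: 'g' (i=0, period=1)
emit factor 2: 'c' (i=1, period=1)
emit factor 3: 'agcaheg' (i=2, period=7)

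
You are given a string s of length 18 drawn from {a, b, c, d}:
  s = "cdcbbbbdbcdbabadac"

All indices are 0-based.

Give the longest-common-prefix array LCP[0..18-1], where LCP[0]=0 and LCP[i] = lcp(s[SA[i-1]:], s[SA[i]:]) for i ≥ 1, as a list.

sorted suffixes:
  #0 SA[0]=12  'abadac'
  #1 SA[1]=16  'ac'
  #2 SA[2]=14  'adac'
  #3 SA[3]=11  'babadac'
  #4 SA[4]=13  'badac'
  #5 SA[5]=3  'bbbbdbcdbabadac'
  #6 SA[6]=4  'bbbdbcdbabadac'
  #7 SA[7]=5  'bbdbcdbabadac'
  #8 SA[8]=8  'bcdbabadac'
  #9 SA[9]=6  'bdbcdbabadac'
  #10 SA[10]=17  'c'
  #11 SA[11]=2  'cbbbbdbcdbabadac'
  #12 SA[12]=9  'cdbabadac'
  #13 SA[13]=0  'cdcbbbbdbcdbabadac'
  #14 SA[14]=15  'dac'
  #15 SA[15]=10  'dbabadac'
  #16 SA[16]=7  'dbcdbabadac'
  #17 SA[17]=1  'dcbbbbdbcdbabadac'

SA = [12, 16, 14, 11, 13, 3, 4, 5, 8, 6, 17, 2, 9, 0, 15, 10, 7, 1]
[i] adj suffixes → lcp
  [1] 12/16 → 1 ('a')
  [2] 16/14 → 1 ('a')
  [3] 14/11 → 0 ('')
  [4] 11/13 → 2 ('ba')
  [5] 13/3 → 1 ('b')
  [6] 3/4 → 3 ('bbb')
  [7] 4/5 → 2 ('bb')
  [8] 5/8 → 1 ('b')
  [9] 8/6 → 1 ('b')
  [10] 6/17 → 0 ('')
  [11] 17/2 → 1 ('c')
  [12] 2/9 → 1 ('c')
  [13] 9/0 → 2 ('cd')
  [14] 0/15 → 0 ('')
  [15] 15/10 → 1 ('d')
  [16] 10/7 → 2 ('db')
  [17] 7/1 → 1 ('d')

[0, 1, 1, 0, 2, 1, 3, 2, 1, 1, 0, 1, 1, 2, 0, 1, 2, 1]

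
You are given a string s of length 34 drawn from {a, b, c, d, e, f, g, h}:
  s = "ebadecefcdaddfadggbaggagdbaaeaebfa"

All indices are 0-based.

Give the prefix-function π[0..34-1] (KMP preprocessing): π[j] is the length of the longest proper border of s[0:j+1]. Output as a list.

[0, 0, 0, 0, 1, 0, 1, 0, 0, 0, 0, 0, 0, 0, 0, 0, 0, 0, 0, 0, 0, 0, 0, 0, 0, 0, 0, 0, 1, 0, 1, 2, 0, 0]

π[0] = 0
j=1 s[j]='b': π[1]=0 (border '')
j=2 s[j]='a': π[2]=0 (border '')
j=3 s[j]='d': π[3]=0 (border '')
j=4 s[j]='e': π[4]=1 (border 'e')
j=5 s[j]='c': k: 1→0; π[5]=0 (border '')
j=6 s[j]='e': π[6]=1 (border 'e')
j=7 s[j]='f': k: 1→0; π[7]=0 (border '')
j=8 s[j]='c': π[8]=0 (border '')
j=9 s[j]='d': π[9]=0 (border '')
j=10 s[j]='a': π[10]=0 (border '')
j=11 s[j]='d': π[11]=0 (border '')
j=12 s[j]='d': π[12]=0 (border '')
j=13 s[j]='f': π[13]=0 (border '')
j=14 s[j]='a': π[14]=0 (border '')
j=15 s[j]='d': π[15]=0 (border '')
j=16 s[j]='g': π[16]=0 (border '')
j=17 s[j]='g': π[17]=0 (border '')
j=18 s[j]='b': π[18]=0 (border '')
j=19 s[j]='a': π[19]=0 (border '')
j=20 s[j]='g': π[20]=0 (border '')
j=21 s[j]='g': π[21]=0 (border '')
j=22 s[j]='a': π[22]=0 (border '')
j=23 s[j]='g': π[23]=0 (border '')
j=24 s[j]='d': π[24]=0 (border '')
j=25 s[j]='b': π[25]=0 (border '')
j=26 s[j]='a': π[26]=0 (border '')
j=27 s[j]='a': π[27]=0 (border '')
j=28 s[j]='e': π[28]=1 (border 'e')
j=29 s[j]='a': k: 1→0; π[29]=0 (border '')
j=30 s[j]='e': π[30]=1 (border 'e')
j=31 s[j]='b': π[31]=2 (border 'eb')
j=32 s[j]='f': k: 2→0; π[32]=0 (border '')
j=33 s[j]='a': π[33]=0 (border '')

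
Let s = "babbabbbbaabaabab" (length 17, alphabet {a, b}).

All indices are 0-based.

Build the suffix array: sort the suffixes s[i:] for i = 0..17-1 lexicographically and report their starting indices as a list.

rank | idx | suffix
   0 |   9 | aabaabab
   1 |  12 | aabab
   2 |  15 | ab
   3 |  10 | abaabab
   4 |  13 | abab
   5 |   1 | abbabbbbaabaabab
   6 |   4 | abbbbaabaabab
   7 |  16 | b
   8 |   8 | baabaabab
   9 |  11 | baabab
  10 |  14 | bab
  11 |   0 | babbabbbbaabaabab
  12 |   3 | babbbbaabaabab
  13 |   7 | bbaabaabab
  14 |   2 | bbabbbbaabaabab
  15 |   6 | bbbaabaabab
  16 |   5 | bbbbaabaabab

[9, 12, 15, 10, 13, 1, 4, 16, 8, 11, 14, 0, 3, 7, 2, 6, 5]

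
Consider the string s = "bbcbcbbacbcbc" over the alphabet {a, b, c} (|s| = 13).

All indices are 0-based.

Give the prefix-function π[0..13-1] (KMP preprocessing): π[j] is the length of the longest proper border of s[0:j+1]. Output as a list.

π[0] = 0
j=1 s[j]='b': π[1]=1 (border 'b')
j=2 s[j]='c': k: 1→0; π[2]=0 (border '')
j=3 s[j]='b': π[3]=1 (border 'b')
j=4 s[j]='c': k: 1→0; π[4]=0 (border '')
j=5 s[j]='b': π[5]=1 (border 'b')
j=6 s[j]='b': π[6]=2 (border 'bb')
j=7 s[j]='a': k: 2→1→0; π[7]=0 (border '')
j=8 s[j]='c': π[8]=0 (border '')
j=9 s[j]='b': π[9]=1 (border 'b')
j=10 s[j]='c': k: 1→0; π[10]=0 (border '')
j=11 s[j]='b': π[11]=1 (border 'b')
j=12 s[j]='c': k: 1→0; π[12]=0 (border '')

[0, 1, 0, 1, 0, 1, 2, 0, 0, 1, 0, 1, 0]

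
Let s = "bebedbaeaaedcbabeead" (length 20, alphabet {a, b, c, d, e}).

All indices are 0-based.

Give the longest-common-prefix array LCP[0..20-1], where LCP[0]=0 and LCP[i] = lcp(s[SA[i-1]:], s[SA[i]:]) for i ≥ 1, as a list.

rank→(start, suffix):
  0 → (8, 'aaedcbabeead')
  1 → (14, 'abeead')
  2 → (18, 'ad')
  3 → (6, 'aeaaedcbabeead')
  4 → (9, 'aedcbabeead')
  5 → (13, 'babeead')
  6 → (5, 'baeaaedcbabeead')
  7 → (0, 'bebedbaeaaedcbabeead')
  8 → (2, 'bedbaeaaedcbabeead')
  9 → (15, 'beead')
  10 → (12, 'cbabeead')
  11 → (19, 'd')
  12 → (4, 'dbaeaaedcbabeead')
  13 → (11, 'dcbabeead')
  14 → (7, 'eaaedcbabeead')
  15 → (17, 'ead')
  16 → (1, 'ebedbaeaaedcbabeead')
  17 → (3, 'edbaeaaedcbabeead')
  18 → (10, 'edcbabeead')
  19 → (16, 'eead')

SA = [8, 14, 18, 6, 9, 13, 5, 0, 2, 15, 12, 19, 4, 11, 7, 17, 1, 3, 10, 16]
i: (SA[i-1],SA[i]) lcp shared
  1: (8,14) 1 'a'
  2: (14,18) 1 'a'
  3: (18,6) 1 'a'
  4: (6,9) 2 'ae'
  5: (9,13) 0 ''
  6: (13,5) 2 'ba'
  7: (5,0) 1 'b'
  8: (0,2) 2 'be'
  9: (2,15) 2 'be'
  10: (15,12) 0 ''
  11: (12,19) 0 ''
  12: (19,4) 1 'd'
  13: (4,11) 1 'd'
  14: (11,7) 0 ''
  15: (7,17) 2 'ea'
  16: (17,1) 1 'e'
  17: (1,3) 1 'e'
  18: (3,10) 2 'ed'
  19: (10,16) 1 'e'

[0, 1, 1, 1, 2, 0, 2, 1, 2, 2, 0, 0, 1, 1, 0, 2, 1, 1, 2, 1]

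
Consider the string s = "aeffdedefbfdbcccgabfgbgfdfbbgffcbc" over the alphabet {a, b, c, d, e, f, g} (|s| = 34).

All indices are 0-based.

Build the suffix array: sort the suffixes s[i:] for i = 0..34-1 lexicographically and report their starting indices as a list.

rank→(start, suffix):
  0 → (17, 'abfgbgfdfbbgffcbc')
  1 → (0, 'aeffdedefbfdbcccgabfgbgfdfbbgffcbc')
  2 → (26, 'bbgffcbc')
  3 → (32, 'bc')
  4 → (12, 'bcccgabfgbgfdfbbgffcbc')
  5 → (9, 'bfdbcccgabfgbgfdfbbgffcbc')
  6 → (18, 'bfgbgfdfbbgffcbc')
  7 → (21, 'bgfdfbbgffcbc')
  8 → (27, 'bgffcbc')
  9 → (33, 'c')
  10 → (31, 'cbc')
  11 → (13, 'cccgabfgbgfdfbbgffcbc')
  12 → (14, 'ccgabfgbgfdfbbgffcbc')
  13 → (15, 'cgabfgbgfdfbbgffcbc')
  14 → (11, 'dbcccgabfgbgfdfbbgffcbc')
  15 → (4, 'dedefbfdbcccgabfgbgfdfbbgffcbc')
  16 → (6, 'defbfdbcccgabfgbgfdfbbgffcbc')
  17 → (24, 'dfbbgffcbc')
  18 → (5, 'edefbfdbcccgabfgbgfdfbbgffcbc')
  19 → (7, 'efbfdbcccgabfgbgfdfbbgffcbc')
  20 → (1, 'effdedefbfdbcccgabfgbgfdfbbgffcbc')
  21 → (25, 'fbbgffcbc')
  22 → (8, 'fbfdbcccgabfgbgfdfbbgffcbc')
  23 → (30, 'fcbc')
  24 → (10, 'fdbcccgabfgbgfdfbbgffcbc')
  25 → (3, 'fdedefbfdbcccgabfgbgfdfbbgffcbc')
  26 → (23, 'fdfbbgffcbc')
  27 → (29, 'ffcbc')
  28 → (2, 'ffdedefbfdbcccgabfgbgfdfbbgffcbc')
  29 → (19, 'fgbgfdfbbgffcbc')
  30 → (16, 'gabfgbgfdfbbgffcbc')
  31 → (20, 'gbgfdfbbgffcbc')
  32 → (22, 'gfdfbbgffcbc')
  33 → (28, 'gffcbc')

[17, 0, 26, 32, 12, 9, 18, 21, 27, 33, 31, 13, 14, 15, 11, 4, 6, 24, 5, 7, 1, 25, 8, 30, 10, 3, 23, 29, 2, 19, 16, 20, 22, 28]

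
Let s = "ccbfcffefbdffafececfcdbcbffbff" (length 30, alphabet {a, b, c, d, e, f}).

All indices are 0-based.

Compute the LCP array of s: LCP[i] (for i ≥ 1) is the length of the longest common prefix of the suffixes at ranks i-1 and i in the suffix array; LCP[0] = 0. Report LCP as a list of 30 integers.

[0, 0, 1, 1, 2, 3, 0, 3, 1, 1, 1, 1, 2, 0, 1, 0, 2, 1, 0, 1, 1, 2, 1, 2, 1, 2, 1, 2, 2, 2]

sorted suffixes:
  #0 SA[0]=13  'afececfcdbcbffbff'
  #1 SA[1]=22  'bcbffbff'
  #2 SA[2]=9  'bdffafececfcdbcbffbff'
  #3 SA[3]=2  'bfcffefbdffafececfcdbcbffbff'
  #4 SA[4]=27  'bff'
  #5 SA[5]=24  'bffbff'
  #6 SA[6]=1  'cbfcffefbdffafececfcdbcbffbff'
  #7 SA[7]=23  'cbffbff'
  #8 SA[8]=0  'ccbfcffefbdffafececfcdbcbffbff'
  #9 SA[9]=20  'cdbcbffbff'
  #10 SA[10]=16  'cecfcdbcbffbff'
  #11 SA[11]=18  'cfcdbcbffbff'
  #12 SA[12]=4  'cffefbdffafececfcdbcbffbff'
  #13 SA[13]=21  'dbcbffbff'
  #14 SA[14]=10  'dffafececfcdbcbffbff'
  #15 SA[15]=15  'ececfcdbcbffbff'
  #16 SA[16]=17  'ecfcdbcbffbff'
  #17 SA[17]=7  'efbdffafececfcdbcbffbff'
  #18 SA[18]=29  'f'
  #19 SA[19]=12  'fafececfcdbcbffbff'
  #20 SA[20]=8  'fbdffafececfcdbcbffbff'
  #21 SA[21]=26  'fbff'
  #22 SA[22]=19  'fcdbcbffbff'
  #23 SA[23]=3  'fcffefbdffafececfcdbcbffbff'
  #24 SA[24]=14  'fececfcdbcbffbff'
  #25 SA[25]=6  'fefbdffafececfcdbcbffbff'
  #26 SA[26]=28  'ff'
  #27 SA[27]=11  'ffafececfcdbcbffbff'
  #28 SA[28]=25  'ffbff'
  #29 SA[29]=5  'ffefbdffafececfcdbcbffbff'

SA = [13, 22, 9, 2, 27, 24, 1, 23, 0, 20, 16, 18, 4, 21, 10, 15, 17, 7, 29, 12, 8, 26, 19, 3, 14, 6, 28, 11, 25, 5]
[i] adj suffixes → lcp
  [1] 13/22 → 0 ('')
  [2] 22/9 → 1 ('b')
  [3] 9/2 → 1 ('b')
  [4] 2/27 → 2 ('bf')
  [5] 27/24 → 3 ('bff')
  [6] 24/1 → 0 ('')
  [7] 1/23 → 3 ('cbf')
  [8] 23/0 → 1 ('c')
  [9] 0/20 → 1 ('c')
  [10] 20/16 → 1 ('c')
  [11] 16/18 → 1 ('c')
  [12] 18/4 → 2 ('cf')
  [13] 4/21 → 0 ('')
  [14] 21/10 → 1 ('d')
  [15] 10/15 → 0 ('')
  [16] 15/17 → 2 ('ec')
  [17] 17/7 → 1 ('e')
  [18] 7/29 → 0 ('')
  [19] 29/12 → 1 ('f')
  [20] 12/8 → 1 ('f')
  [21] 8/26 → 2 ('fb')
  [22] 26/19 → 1 ('f')
  [23] 19/3 → 2 ('fc')
  [24] 3/14 → 1 ('f')
  [25] 14/6 → 2 ('fe')
  [26] 6/28 → 1 ('f')
  [27] 28/11 → 2 ('ff')
  [28] 11/25 → 2 ('ff')
  [29] 25/5 → 2 ('ff')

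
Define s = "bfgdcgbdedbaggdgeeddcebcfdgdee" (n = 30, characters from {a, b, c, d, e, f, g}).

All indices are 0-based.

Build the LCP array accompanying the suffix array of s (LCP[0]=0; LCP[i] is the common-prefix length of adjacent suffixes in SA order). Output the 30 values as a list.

[0, 0, 1, 1, 1, 0, 1, 1, 0, 1, 2, 1, 1, 2, 1, 2, 0, 1, 1, 2, 1, 2, 0, 1, 0, 1, 2, 2, 1, 1]

rank→(start, suffix):
  0 → (11, 'aggdgeeddcebcfdgdee')
  1 → (10, 'baggdgeeddcebcfdgdee')
  2 → (22, 'bcfdgdee')
  3 → (6, 'bdedbaggdgeeddcebcfdgdee')
  4 → (0, 'bfgdcgbdedbaggdgeeddcebcfdgdee')
  5 → (20, 'cebcfdgdee')
  6 → (23, 'cfdgdee')
  7 → (4, 'cgbdedbaggdgeeddcebcfdgdee')
  8 → (9, 'dbaggdgeeddcebcfdgdee')
  9 → (19, 'dcebcfdgdee')
  10 → (3, 'dcgbdedbaggdgeeddcebcfdgdee')
  11 → (18, 'ddcebcfdgdee')
  12 → (7, 'dedbaggdgeeddcebcfdgdee')
  13 → (27, 'dee')
  14 → (25, 'dgdee')
  15 → (14, 'dgeeddcebcfdgdee')
  16 → (29, 'e')
  17 → (21, 'ebcfdgdee')
  18 → (8, 'edbaggdgeeddcebcfdgdee')
  19 → (17, 'eddcebcfdgdee')
  20 → (28, 'ee')
  21 → (16, 'eeddcebcfdgdee')
  22 → (24, 'fdgdee')
  23 → (1, 'fgdcgbdedbaggdgeeddcebcfdgdee')
  24 → (5, 'gbdedbaggdgeeddcebcfdgdee')
  25 → (2, 'gdcgbdedbaggdgeeddcebcfdgdee')
  26 → (26, 'gdee')
  27 → (13, 'gdgeeddcebcfdgdee')
  28 → (15, 'geeddcebcfdgdee')
  29 → (12, 'ggdgeeddcebcfdgdee')

SA = [11, 10, 22, 6, 0, 20, 23, 4, 9, 19, 3, 18, 7, 27, 25, 14, 29, 21, 8, 17, 28, 16, 24, 1, 5, 2, 26, 13, 15, 12]
rank  pair      lcp
   1  s[11:],s[10:]  0  ''
   2  s[10:],s[22:]  1  'b'
   3  s[22:],s[6:]  1  'b'
   4  s[6:],s[0:]  1  'b'
   5  s[0:],s[20:]  0  ''
   6  s[20:],s[23:]  1  'c'
   7  s[23:],s[4:]  1  'c'
   8  s[4:],s[9:]  0  ''
   9  s[9:],s[19:]  1  'd'
  10  s[19:],s[3:]  2  'dc'
  11  s[3:],s[18:]  1  'd'
  12  s[18:],s[7:]  1  'd'
  13  s[7:],s[27:]  2  'de'
  14  s[27:],s[25:]  1  'd'
  15  s[25:],s[14:]  2  'dg'
  16  s[14:],s[29:]  0  ''
  17  s[29:],s[21:]  1  'e'
  18  s[21:],s[8:]  1  'e'
  19  s[8:],s[17:]  2  'ed'
  20  s[17:],s[28:]  1  'e'
  21  s[28:],s[16:]  2  'ee'
  22  s[16:],s[24:]  0  ''
  23  s[24:],s[1:]  1  'f'
  24  s[1:],s[5:]  0  ''
  25  s[5:],s[2:]  1  'g'
  26  s[2:],s[26:]  2  'gd'
  27  s[26:],s[13:]  2  'gd'
  28  s[13:],s[15:]  1  'g'
  29  s[15:],s[12:]  1  'g'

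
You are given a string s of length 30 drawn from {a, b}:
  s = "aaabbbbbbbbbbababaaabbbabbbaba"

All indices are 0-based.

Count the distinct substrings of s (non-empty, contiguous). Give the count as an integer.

rank | idx | suffix
   0 |  29 | a
   1 |  17 | aaabbbabbbaba
   2 |   0 | aaabbbbbbbbbbababaaabbbabbbaba
   3 |  18 | aabbbabbbaba
   4 |   1 | aabbbbbbbbbbababaaabbbabbbaba
   5 |  27 | aba
   6 |  15 | abaaabbbabbbaba
   7 |  13 | ababaaabbbabbbaba
   8 |  23 | abbbaba
   9 |  19 | abbbabbbaba
  10 |   2 | abbbbbbbbbbababaaabbbabbbaba
  11 |  28 | ba
  12 |  16 | baaabbbabbbaba
  13 |  26 | baba
  14 |  14 | babaaabbbabbbaba
  15 |  12 | bababaaabbbabbbaba
  16 |  22 | babbbaba
  17 |  25 | bbaba
  18 |  11 | bbababaaabbbabbbaba
  19 |  21 | bbabbbaba
  20 |  24 | bbbaba
  21 |  10 | bbbababaaabbbabbbaba
  22 |  20 | bbbabbbaba
  23 |   9 | bbbbababaaabbbabbbaba
  24 |   8 | bbbbbababaaabbbabbbaba
  25 |   7 | bbbbbbababaaabbbabbbaba
  26 |   6 | bbbbbbbababaaabbbabbbaba
  27 |   5 | bbbbbbbbababaaabbbabbbaba
  28 |   4 | bbbbbbbbbababaaabbbabbbaba
  29 |   3 | bbbbbbbbbbababaaabbbabbbaba

SA = [29, 17, 0, 18, 1, 27, 15, 13, 23, 19, 2, 28, 16, 26, 14, 12, 22, 25, 11, 21, 24, 10, 20, 9, 8, 7, 6, 5, 4, 3]
i: (SA[i-1],SA[i]) lcp shared
  1: (29,17) 1 'a'
  2: (17,0) 6 'aaabbb'
  3: (0,18) 2 'aa'
  4: (18,1) 5 'aabbb'
  5: (1,27) 1 'a'
  6: (27,15) 3 'aba'
  7: (15,13) 3 'aba'
  8: (13,23) 2 'ab'
  9: (23,19) 6 'abbbab'
  10: (19,2) 4 'abbb'
  11: (2,28) 0 ''
  12: (28,16) 2 'ba'
  13: (16,26) 2 'ba'
  14: (26,14) 4 'baba'
  15: (14,12) 4 'baba'
  16: (12,22) 3 'bab'
  17: (22,25) 1 'b'
  18: (25,11) 5 'bbaba'
  19: (11,21) 4 'bbab'
  20: (21,24) 2 'bb'
  21: (24,10) 6 'bbbaba'
  22: (10,20) 5 'bbbab'
  23: (20,9) 3 'bbb'
  24: (9,8) 4 'bbbb'
  25: (8,7) 5 'bbbbb'
  26: (7,6) 6 'bbbbbb'
  27: (6,5) 7 'bbbbbbb'
  28: (5,4) 8 'bbbbbbbb'
  29: (4,3) 9 'bbbbbbbbb'

n(n+1)/2 = 30·31/2 = 465
Σ LCP = 0 + 1 + 6 + 2 + 5 + 1 + 3 + 3 + 2 + 6 + 4 + 0 + 2 + 2 + 4 + 4 + 3 + 1 + 5 + 4 + 2 + 6 + 5 + 3 + 4 + 5 + 6 + 7 + 8 + 9 = 113
distinct = 465 − 113 = 352

352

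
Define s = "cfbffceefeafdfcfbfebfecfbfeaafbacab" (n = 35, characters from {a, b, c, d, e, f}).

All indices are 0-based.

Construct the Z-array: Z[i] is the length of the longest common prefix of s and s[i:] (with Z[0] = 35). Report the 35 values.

Z[0]=35
i=1: i≥r, start 0; Z[1]=0
i=2: i≥r, start 0; Z[2]=0
i=3: i≥r, start 0; Z[3]=0
i=4: i≥r, start 0; Z[4]=0
i=5: i≥r, start 0; Z[5]=1 extend→box=[5,6)
i=6: i≥r, start 0; Z[6]=0
i=7: i≥r, start 0; Z[7]=0
i=8: i≥r, start 0; Z[8]=0
i=9: i≥r, start 0; Z[9]=0
i=10: i≥r, start 0; Z[10]=0
i=11: i≥r, start 0; Z[11]=0
i=12: i≥r, start 0; Z[12]=0
i=13: i≥r, start 0; Z[13]=0
i=14: i≥r, start 0; Z[14]=4 extend→box=[14,18)
i=15: min(r-i=3, Z[1]=0)=0; Z[15]=0
i=16: min(r-i=2, Z[2]=0)=0; Z[16]=0
i=17: min(r-i=1, Z[3]=0)=0; Z[17]=0
i=18: i≥r, start 0; Z[18]=0
i=19: i≥r, start 0; Z[19]=0
i=20: i≥r, start 0; Z[20]=0
i=21: i≥r, start 0; Z[21]=0
i=22: i≥r, start 0; Z[22]=4 extend→box=[22,26)
i=23: min(r-i=3, Z[1]=0)=0; Z[23]=0
i=24: min(r-i=2, Z[2]=0)=0; Z[24]=0
i=25: min(r-i=1, Z[3]=0)=0; Z[25]=0
i=26: i≥r, start 0; Z[26]=0
i=27: i≥r, start 0; Z[27]=0
i=28: i≥r, start 0; Z[28]=0
i=29: i≥r, start 0; Z[29]=0
i=30: i≥r, start 0; Z[30]=0
i=31: i≥r, start 0; Z[31]=0
i=32: i≥r, start 0; Z[32]=1 extend→box=[32,33)
i=33: i≥r, start 0; Z[33]=0
i=34: i≥r, start 0; Z[34]=0

[35, 0, 0, 0, 0, 1, 0, 0, 0, 0, 0, 0, 0, 0, 4, 0, 0, 0, 0, 0, 0, 0, 4, 0, 0, 0, 0, 0, 0, 0, 0, 0, 1, 0, 0]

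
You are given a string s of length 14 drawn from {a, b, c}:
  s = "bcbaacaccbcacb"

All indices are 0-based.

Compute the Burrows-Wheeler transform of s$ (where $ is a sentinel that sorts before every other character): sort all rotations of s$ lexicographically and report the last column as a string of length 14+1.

bbaccccc$baabca

rank  rotation         last
    0  $bcbaacaccbcacb  b
    1  aacaccbcacb$bcb  b
    2  acaccbcacb$bcba  a
    3  acb$bcbaacaccbc  c
    4  accbcacb$bcbaac  c
    5  b$bcbaacaccbcac  c
    6  baacaccbcacb$bc  c
    7  bcacb$bcbaacacc  c
    8  bcbaacaccbcacb$  $
    9  cacb$bcbaacaccb  b
   10  caccbcacb$bcbaa  a
   11  cb$bcbaacaccbca  a
   12  cbaacaccbcacb$b  b
   13  cbcacb$bcbaacac  c
   14  ccbcacb$bcbaaca  a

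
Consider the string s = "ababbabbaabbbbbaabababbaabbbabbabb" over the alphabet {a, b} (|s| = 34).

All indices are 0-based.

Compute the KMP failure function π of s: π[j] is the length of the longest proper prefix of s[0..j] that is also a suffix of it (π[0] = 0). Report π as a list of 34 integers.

π[0] = 0
j=1 s[j]='b': π[1]=0 (border '')
j=2 s[j]='a': π[2]=1 (border 'a')
j=3 s[j]='b': π[3]=2 (border 'ab')
j=4 s[j]='b': k: 2→0; π[4]=0 (border '')
j=5 s[j]='a': π[5]=1 (border 'a')
j=6 s[j]='b': π[6]=2 (border 'ab')
j=7 s[j]='b': k: 2→0; π[7]=0 (border '')
j=8 s[j]='a': π[8]=1 (border 'a')
j=9 s[j]='a': k: 1→0; π[9]=1 (border 'a')
j=10 s[j]='b': π[10]=2 (border 'ab')
j=11 s[j]='b': k: 2→0; π[11]=0 (border '')
j=12 s[j]='b': π[12]=0 (border '')
j=13 s[j]='b': π[13]=0 (border '')
j=14 s[j]='b': π[14]=0 (border '')
j=15 s[j]='a': π[15]=1 (border 'a')
j=16 s[j]='a': k: 1→0; π[16]=1 (border 'a')
j=17 s[j]='b': π[17]=2 (border 'ab')
j=18 s[j]='a': π[18]=3 (border 'aba')
j=19 s[j]='b': π[19]=4 (border 'abab')
j=20 s[j]='a': k: 4→2; π[20]=3 (border 'aba')
j=21 s[j]='b': π[21]=4 (border 'abab')
j=22 s[j]='b': π[22]=5 (border 'ababb')
j=23 s[j]='a': π[23]=6 (border 'ababba')
j=24 s[j]='a': k: 6→1→0; π[24]=1 (border 'a')
j=25 s[j]='b': π[25]=2 (border 'ab')
j=26 s[j]='b': k: 2→0; π[26]=0 (border '')
j=27 s[j]='b': π[27]=0 (border '')
j=28 s[j]='a': π[28]=1 (border 'a')
j=29 s[j]='b': π[29]=2 (border 'ab')
j=30 s[j]='b': k: 2→0; π[30]=0 (border '')
j=31 s[j]='a': π[31]=1 (border 'a')
j=32 s[j]='b': π[32]=2 (border 'ab')
j=33 s[j]='b': k: 2→0; π[33]=0 (border '')

[0, 0, 1, 2, 0, 1, 2, 0, 1, 1, 2, 0, 0, 0, 0, 1, 1, 2, 3, 4, 3, 4, 5, 6, 1, 2, 0, 0, 1, 2, 0, 1, 2, 0]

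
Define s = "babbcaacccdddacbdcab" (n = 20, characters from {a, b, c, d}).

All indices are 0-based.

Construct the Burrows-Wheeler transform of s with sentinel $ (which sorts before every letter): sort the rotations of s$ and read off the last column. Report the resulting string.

bccbdaa$abcbdaaccdbdc

rank  rotation               last
    0  $babbcaacccdddacbdcab  b
    1  aacccdddacbdcab$babbc  c
    2  ab$babbcaacccdddacbdc  c
    3  abbcaacccdddacbdcab$b  b
    4  acbdcab$babbcaacccddd  d
    5  acccdddacbdcab$babbca  a
    6  b$babbcaacccdddacbdca  a
    7  babbcaacccdddacbdcab$  $
    8  bbcaacccdddacbdcab$ba  a
    9  bcaacccdddacbdcab$bab  b
   10  bdcab$babbcaacccdddac  c
   11  caacccdddacbdcab$babb  b
   12  cab$babbcaacccdddacbd  d
   13  cbdcab$babbcaacccddda  a
   14  cccdddacbdcab$babbcaa  a
   15  ccdddacbdcab$babbcaac  c
   16  cdddacbdcab$babbcaacc  c
   17  dacbdcab$babbcaacccdd  d
   18  dcab$babbcaacccdddacb  b
   19  ddacbdcab$babbcaacccd  d
   20  dddacbdcab$babbcaaccc  c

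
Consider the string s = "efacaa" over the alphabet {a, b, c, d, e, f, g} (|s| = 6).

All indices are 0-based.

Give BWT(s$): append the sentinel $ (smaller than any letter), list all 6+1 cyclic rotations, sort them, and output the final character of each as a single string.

rank  rotation last
    0  $efacaa  a
    1  a$efaca  a
    2  aa$efac  c
    3  acaa$ef  f
    4  caa$efa  a
    5  efacaa$  $
    6  facaa$e  e

aacfa$e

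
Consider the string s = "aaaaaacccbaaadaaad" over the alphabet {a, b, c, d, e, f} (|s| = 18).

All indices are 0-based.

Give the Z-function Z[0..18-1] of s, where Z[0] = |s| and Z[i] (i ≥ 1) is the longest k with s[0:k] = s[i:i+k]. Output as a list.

[18, 5, 4, 3, 2, 1, 0, 0, 0, 0, 3, 2, 1, 0, 3, 2, 1, 0]

Z[0]=18
i=1: i≥r, start 0; Z[1]=5 extend→box=[1,6)
i=2: min(r-i=4, Z[1]=5)=4; Z[2]=4
i=3: min(r-i=3, Z[2]=4)=3; Z[3]=3
i=4: min(r-i=2, Z[3]=3)=2; Z[4]=2
i=5: min(r-i=1, Z[4]=2)=1; Z[5]=1
i=6: i≥r, start 0; Z[6]=0
i=7: i≥r, start 0; Z[7]=0
i=8: i≥r, start 0; Z[8]=0
i=9: i≥r, start 0; Z[9]=0
i=10: i≥r, start 0; Z[10]=3 extend→box=[10,13)
i=11: min(r-i=2, Z[1]=5)=2; Z[11]=2
i=12: min(r-i=1, Z[2]=4)=1; Z[12]=1
i=13: i≥r, start 0; Z[13]=0
i=14: i≥r, start 0; Z[14]=3 extend→box=[14,17)
i=15: min(r-i=2, Z[1]=5)=2; Z[15]=2
i=16: min(r-i=1, Z[2]=4)=1; Z[16]=1
i=17: i≥r, start 0; Z[17]=0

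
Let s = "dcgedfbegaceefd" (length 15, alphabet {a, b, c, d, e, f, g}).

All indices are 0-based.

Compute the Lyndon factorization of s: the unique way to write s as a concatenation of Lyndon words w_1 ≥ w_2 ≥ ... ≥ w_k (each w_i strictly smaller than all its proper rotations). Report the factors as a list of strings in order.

emit factor 1: 'd' (i=0, period=1)
emit factor 2: 'cgedf' (i=1, period=5)
emit factor 3: 'beg' (i=6, period=3)
emit factor 4: 'aceefd' (i=9, period=6)

["d", "cgedf", "beg", "aceefd"]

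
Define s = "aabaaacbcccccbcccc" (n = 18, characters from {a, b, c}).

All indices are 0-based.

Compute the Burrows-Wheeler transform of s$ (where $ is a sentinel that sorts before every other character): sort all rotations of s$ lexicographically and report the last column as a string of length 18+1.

rank  rotation             last
    0  $aabaaacbcccccbcccc  c
    1  aaacbcccccbcccc$aab  b
    2  aabaaacbcccccbcccc$  $
    3  aacbcccccbcccc$aaba  a
    4  abaaacbcccccbcccc$a  a
    5  acbcccccbcccc$aabaa  a
    6  baaacbcccccbcccc$aa  a
    7  bcccc$aabaaacbccccc  c
    8  bcccccbcccc$aabaaac  c
    9  c$aabaaacbcccccbccc  c
   10  cbcccc$aabaaacbcccc  c
   11  cbcccccbcccc$aabaaa  a
   12  cc$aabaaacbcccccbcc  c
   13  ccbcccc$aabaaacbccc  c
   14  ccc$aabaaacbcccccbc  c
   15  cccbcccc$aabaaacbcc  c
   16  cccc$aabaaacbcccccb  b
   17  ccccbcccc$aabaaacbc  c
   18  cccccbcccc$aabaaacb  b

cb$aaaaccccaccccbcb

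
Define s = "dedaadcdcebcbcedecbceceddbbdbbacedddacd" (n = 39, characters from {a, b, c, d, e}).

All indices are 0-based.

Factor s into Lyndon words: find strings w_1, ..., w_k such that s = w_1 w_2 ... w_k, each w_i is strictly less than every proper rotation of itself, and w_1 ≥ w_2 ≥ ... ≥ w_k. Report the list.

emit factor 1: 'de' (i=0, period=2)
emit factor 2: 'd' (i=2, period=1)
emit factor 3: 'aadcdcebcbcedecbceceddbbdbbacedddacd' (i=3, period=36)

["de", "d", "aadcdcebcbcedecbceceddbbdbbacedddacd"]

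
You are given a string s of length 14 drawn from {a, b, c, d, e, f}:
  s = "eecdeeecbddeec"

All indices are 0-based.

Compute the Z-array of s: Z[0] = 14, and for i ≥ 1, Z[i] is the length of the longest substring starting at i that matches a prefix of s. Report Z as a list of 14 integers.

Z[0]=14
i=1: outside box; Z[1]=1 grow→box=[1,2)
i=2: outside box; Z[2]=0
i=3: outside box; Z[3]=0
i=4: outside box; Z[4]=2 grow→box=[4,6)
i=5: min(r-i=1, Z[1]=1)=1; Z[5]=3 grow→box=[5,8)
i=6: min(r-i=2, Z[1]=1)=1; Z[6]=1
i=7: min(r-i=1, Z[2]=0)=0; Z[7]=0
i=8: outside box; Z[8]=0
i=9: outside box; Z[9]=0
i=10: outside box; Z[10]=0
i=11: outside box; Z[11]=3 grow→box=[11,14)
i=12: min(r-i=2, Z[1]=1)=1; Z[12]=1
i=13: min(r-i=1, Z[2]=0)=0; Z[13]=0

[14, 1, 0, 0, 2, 3, 1, 0, 0, 0, 0, 3, 1, 0]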